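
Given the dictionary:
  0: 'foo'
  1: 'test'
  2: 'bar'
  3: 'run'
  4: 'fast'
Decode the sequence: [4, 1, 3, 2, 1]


Look up each index in the dictionary:
  4 -> 'fast'
  1 -> 'test'
  3 -> 'run'
  2 -> 'bar'
  1 -> 'test'

Decoded: "fast test run bar test"


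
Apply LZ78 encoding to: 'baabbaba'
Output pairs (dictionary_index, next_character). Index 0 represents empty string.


LZ78 encoding steps:
Dictionary: {0: ''}
Step 1: w='' (idx 0), next='b' -> output (0, 'b'), add 'b' as idx 1
Step 2: w='' (idx 0), next='a' -> output (0, 'a'), add 'a' as idx 2
Step 3: w='a' (idx 2), next='b' -> output (2, 'b'), add 'ab' as idx 3
Step 4: w='b' (idx 1), next='a' -> output (1, 'a'), add 'ba' as idx 4
Step 5: w='ba' (idx 4), end of input -> output (4, '')


Encoded: [(0, 'b'), (0, 'a'), (2, 'b'), (1, 'a'), (4, '')]


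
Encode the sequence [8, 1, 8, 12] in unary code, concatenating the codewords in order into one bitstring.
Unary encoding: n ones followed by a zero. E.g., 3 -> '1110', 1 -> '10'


Encode each number as n ones followed by a terminating 0:
  8 -> 111111110 (9 bits)
  1 -> 10 (2 bits)
  8 -> 111111110 (9 bits)
  12 -> 1111111111110 (13 bits)
Total length = 9 + 2 + 9 + 13 = 33 bits.

Unary([8, 1, 8, 12]) = 111111110101111111101111111111110 (33 bits)


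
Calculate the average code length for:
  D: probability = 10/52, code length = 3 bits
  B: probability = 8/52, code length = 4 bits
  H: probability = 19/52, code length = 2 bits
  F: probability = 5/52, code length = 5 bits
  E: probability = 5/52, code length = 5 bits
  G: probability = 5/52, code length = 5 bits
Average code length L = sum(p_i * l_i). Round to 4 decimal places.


Weighted contributions p_i * l_i:
  D: (10/52) * 3 = 30/52
  B: (8/52) * 4 = 32/52
  H: (19/52) * 2 = 38/52
  F: (5/52) * 5 = 25/52
  E: (5/52) * 5 = 25/52
  G: (5/52) * 5 = 25/52
Sum = (30 + 32 + 38 + 25 + 25 + 25)/52 = 175/52

L = 175/52 = 3.3654 bits/symbol


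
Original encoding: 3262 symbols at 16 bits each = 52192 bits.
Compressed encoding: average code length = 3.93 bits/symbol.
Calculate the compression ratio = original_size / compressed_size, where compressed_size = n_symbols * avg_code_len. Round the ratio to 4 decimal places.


original_size = n_symbols * orig_bits = 3262 * 16 = 52192 bits
compressed_size = n_symbols * avg_code_len = 3262 * 3.93 = 12819.66 bits
ratio = original_size / compressed_size = 52192 / 12819.66 = 4.0712

Compression ratio = 4.0712


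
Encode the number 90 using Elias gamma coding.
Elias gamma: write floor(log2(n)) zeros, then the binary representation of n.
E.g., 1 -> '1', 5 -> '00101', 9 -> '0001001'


num_bits = floor(log2(90)) + 1 = 7
leading_zeros = num_bits - 1 = 6
binary(90) = 1011010

Elias gamma(90) = '000000' + '1011010' = 0000001011010 (13 bits)


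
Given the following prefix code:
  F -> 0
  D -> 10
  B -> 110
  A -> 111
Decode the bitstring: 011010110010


Decoding step by step:
Bits 0 -> F
Bits 110 -> B
Bits 10 -> D
Bits 110 -> B
Bits 0 -> F
Bits 10 -> D


Decoded message: FBDBFD


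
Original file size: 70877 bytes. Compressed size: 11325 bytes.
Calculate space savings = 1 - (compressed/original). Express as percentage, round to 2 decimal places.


ratio = compressed/original = 11325/70877 = 0.159784
savings = 1 - ratio = 1 - 0.159784 = 0.840216
as a percentage: 0.840216 * 100 = 84.02%

Space savings = 1 - 11325/70877 = 84.02%


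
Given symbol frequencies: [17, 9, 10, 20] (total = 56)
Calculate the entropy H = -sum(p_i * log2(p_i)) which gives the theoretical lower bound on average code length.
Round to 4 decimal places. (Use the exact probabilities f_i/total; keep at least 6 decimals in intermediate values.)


Per-symbol terms -p_i * log2(p_i) with p_i = f_i/56:
  p = 17/56 = 0.303571: log2(p) = -1.719892, -p*log2(p) = 0.522110
  p = 9/56 = 0.160714: log2(p) = -2.637430, -p*log2(p) = 0.423873
  p = 10/56 = 0.178571: log2(p) = -2.485427, -p*log2(p) = 0.443826
  p = 20/56 = 0.357143: log2(p) = -1.485427, -p*log2(p) = 0.530510
H = 0.522110 + 0.423873 + 0.443826 + 0.530510 = 1.920319

H = 1.9203 bits/symbol


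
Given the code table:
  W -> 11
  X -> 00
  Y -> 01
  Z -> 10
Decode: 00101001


Decoding:
00 -> X
10 -> Z
10 -> Z
01 -> Y


Result: XZZY


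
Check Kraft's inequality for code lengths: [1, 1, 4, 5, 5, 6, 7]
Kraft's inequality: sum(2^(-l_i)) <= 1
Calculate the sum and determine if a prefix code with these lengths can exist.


Sum = 2^(-1) + 2^(-1) + 2^(-4) + 2^(-5) + 2^(-5) + 2^(-6) + 2^(-7)
    = 0.5 + 0.5 + 0.0625 + 0.03125 + 0.03125 + 0.015625 + 0.0078125
    = 147/128 = 1.1484375
Since 1.1484375 > 1, Kraft's inequality is NOT satisfied.
A prefix code with these lengths CANNOT exist.

Kraft sum = 1.1484375. Not satisfied.


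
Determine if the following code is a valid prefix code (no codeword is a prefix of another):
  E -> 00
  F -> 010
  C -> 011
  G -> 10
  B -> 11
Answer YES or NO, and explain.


Checking each pair (does one codeword prefix another?):
  E='00' vs F='010': no prefix
  E='00' vs C='011': no prefix
  E='00' vs G='10': no prefix
  E='00' vs B='11': no prefix
  F='010' vs E='00': no prefix
  F='010' vs C='011': no prefix
  F='010' vs G='10': no prefix
  F='010' vs B='11': no prefix
  C='011' vs E='00': no prefix
  C='011' vs F='010': no prefix
  C='011' vs G='10': no prefix
  C='011' vs B='11': no prefix
  G='10' vs E='00': no prefix
  G='10' vs F='010': no prefix
  G='10' vs C='011': no prefix
  G='10' vs B='11': no prefix
  B='11' vs E='00': no prefix
  B='11' vs F='010': no prefix
  B='11' vs C='011': no prefix
  B='11' vs G='10': no prefix
No violation found over all pairs.

YES -- this is a valid prefix code. No codeword is a prefix of any other codeword.


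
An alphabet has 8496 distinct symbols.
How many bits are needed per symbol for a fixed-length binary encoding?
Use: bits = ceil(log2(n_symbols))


log2(8496) = 13.0526
Bracket: 2^13 = 8192 < 8496 <= 2^14 = 16384
So ceil(log2(8496)) = 14

bits = ceil(log2(8496)) = ceil(13.0526) = 14 bits


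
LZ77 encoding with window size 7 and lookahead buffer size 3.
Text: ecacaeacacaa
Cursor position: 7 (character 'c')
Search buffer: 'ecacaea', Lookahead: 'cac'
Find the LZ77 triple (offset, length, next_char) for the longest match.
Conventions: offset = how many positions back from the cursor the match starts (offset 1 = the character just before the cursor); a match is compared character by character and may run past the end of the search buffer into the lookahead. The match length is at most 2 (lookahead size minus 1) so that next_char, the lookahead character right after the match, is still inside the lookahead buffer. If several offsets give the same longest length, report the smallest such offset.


Try each offset into the search buffer:
  offset=1 (pos 6, char 'a'): match length 0
  offset=2 (pos 5, char 'e'): match length 0
  offset=3 (pos 4, char 'a'): match length 0
  offset=4 (pos 3, char 'c'): match length 2
  offset=5 (pos 2, char 'a'): match length 0
  offset=6 (pos 1, char 'c'): match length 2
  offset=7 (pos 0, char 'e'): match length 0
Longest match has length 2, found at offsets 4, 6; take the smallest, offset 4.
next_char = character at position 7 + 2 = 9 -> 'c'

Best match: offset=4, length=2 (matching 'ca' starting at position 3)
LZ77 triple: (4, 2, 'c')


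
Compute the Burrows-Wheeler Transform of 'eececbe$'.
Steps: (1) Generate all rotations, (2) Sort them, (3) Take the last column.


Rotations (sorted):
  0: $eececbe -> last char: e
  1: be$eecec -> last char: c
  2: cbe$eece -> last char: e
  3: cecbe$ee -> last char: e
  4: e$eececb -> last char: b
  5: ecbe$eec -> last char: c
  6: ececbe$e -> last char: e
  7: eececbe$ -> last char: $


BWT = eceebce$


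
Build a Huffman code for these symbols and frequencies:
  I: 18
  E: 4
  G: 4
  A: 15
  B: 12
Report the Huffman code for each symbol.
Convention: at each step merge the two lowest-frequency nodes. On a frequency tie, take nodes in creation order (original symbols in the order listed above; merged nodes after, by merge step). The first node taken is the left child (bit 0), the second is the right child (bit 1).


Huffman tree construction:
Step 1: Merge E(4) + G(4) = 8
Step 2: Merge (E+G)(8) + B(12) = 20
Step 3: Merge A(15) + I(18) = 33
Step 4: Merge ((E+G)+B)(20) + (A+I)(33) = 53
Read each symbol's code off the tree from the root (left child = 0, right child = 1).

Codes:
  I: 11 (length 2)
  E: 000 (length 3)
  G: 001 (length 3)
  A: 10 (length 2)
  B: 01 (length 2)
Average code length: 114/53 = 2.1509 bits/symbol


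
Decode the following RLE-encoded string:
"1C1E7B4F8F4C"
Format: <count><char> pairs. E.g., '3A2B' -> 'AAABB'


Expanding each <count><char> pair:
  1C -> 'C'
  1E -> 'E'
  7B -> 'BBBBBBB'
  4F -> 'FFFF'
  8F -> 'FFFFFFFF'
  4C -> 'CCCC'

Decoded = CEBBBBBBBFFFFFFFFFFFFCCCC


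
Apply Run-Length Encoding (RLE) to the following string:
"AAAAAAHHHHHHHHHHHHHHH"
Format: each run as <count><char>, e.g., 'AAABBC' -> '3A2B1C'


Scanning runs left to right:
  i=0: run of 'A' x 6 -> '6A'
  i=6: run of 'H' x 15 -> '15H'

RLE = 6A15H


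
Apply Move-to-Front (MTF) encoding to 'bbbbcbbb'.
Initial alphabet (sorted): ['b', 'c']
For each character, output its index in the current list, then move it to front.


MTF encoding:
'b': index 0 in ['b', 'c'] -> ['b', 'c']
'b': index 0 in ['b', 'c'] -> ['b', 'c']
'b': index 0 in ['b', 'c'] -> ['b', 'c']
'b': index 0 in ['b', 'c'] -> ['b', 'c']
'c': index 1 in ['b', 'c'] -> ['c', 'b']
'b': index 1 in ['c', 'b'] -> ['b', 'c']
'b': index 0 in ['b', 'c'] -> ['b', 'c']
'b': index 0 in ['b', 'c'] -> ['b', 'c']


Output: [0, 0, 0, 0, 1, 1, 0, 0]


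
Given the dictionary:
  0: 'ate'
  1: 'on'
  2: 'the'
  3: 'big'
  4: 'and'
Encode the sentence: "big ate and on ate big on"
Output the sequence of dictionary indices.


Look up each word in the dictionary:
  'big' -> 3
  'ate' -> 0
  'and' -> 4
  'on' -> 1
  'ate' -> 0
  'big' -> 3
  'on' -> 1

Encoded: [3, 0, 4, 1, 0, 3, 1]


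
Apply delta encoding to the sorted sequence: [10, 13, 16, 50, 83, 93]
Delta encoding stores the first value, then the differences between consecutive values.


First value: 10
Deltas:
  13 - 10 = 3
  16 - 13 = 3
  50 - 16 = 34
  83 - 50 = 33
  93 - 83 = 10


Delta encoded: [10, 3, 3, 34, 33, 10]


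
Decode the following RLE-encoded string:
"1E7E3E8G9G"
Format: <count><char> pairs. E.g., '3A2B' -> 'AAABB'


Expanding each <count><char> pair:
  1E -> 'E'
  7E -> 'EEEEEEE'
  3E -> 'EEE'
  8G -> 'GGGGGGGG'
  9G -> 'GGGGGGGGG'

Decoded = EEEEEEEEEEEGGGGGGGGGGGGGGGGG


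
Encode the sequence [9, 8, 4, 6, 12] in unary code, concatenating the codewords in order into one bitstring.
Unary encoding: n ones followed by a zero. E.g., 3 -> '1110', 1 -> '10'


Encode each number as n ones followed by a terminating 0:
  9 -> 1111111110 (10 bits)
  8 -> 111111110 (9 bits)
  4 -> 11110 (5 bits)
  6 -> 1111110 (7 bits)
  12 -> 1111111111110 (13 bits)
Total length = 10 + 9 + 5 + 7 + 13 = 44 bits.

Unary([9, 8, 4, 6, 12]) = 11111111101111111101111011111101111111111110 (44 bits)


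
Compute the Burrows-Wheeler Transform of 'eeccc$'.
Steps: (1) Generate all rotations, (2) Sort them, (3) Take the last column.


Rotations (sorted):
  0: $eeccc -> last char: c
  1: c$eecc -> last char: c
  2: cc$eec -> last char: c
  3: ccc$ee -> last char: e
  4: eccc$e -> last char: e
  5: eeccc$ -> last char: $


BWT = cccee$


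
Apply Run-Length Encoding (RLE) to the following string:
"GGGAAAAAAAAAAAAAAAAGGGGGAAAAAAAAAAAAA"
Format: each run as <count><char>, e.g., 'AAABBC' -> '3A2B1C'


Scanning runs left to right:
  i=0: run of 'G' x 3 -> '3G'
  i=3: run of 'A' x 16 -> '16A'
  i=19: run of 'G' x 5 -> '5G'
  i=24: run of 'A' x 13 -> '13A'

RLE = 3G16A5G13A


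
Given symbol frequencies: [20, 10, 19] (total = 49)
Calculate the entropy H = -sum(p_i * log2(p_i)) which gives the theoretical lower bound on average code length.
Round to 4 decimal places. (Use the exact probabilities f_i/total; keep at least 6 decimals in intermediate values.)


Per-symbol terms -p_i * log2(p_i) with p_i = f_i/49:
  p = 20/49 = 0.408163: log2(p) = -1.292782, -p*log2(p) = 0.527666
  p = 10/49 = 0.204082: log2(p) = -2.292782, -p*log2(p) = 0.467915
  p = 19/49 = 0.387755: log2(p) = -1.366782, -p*log2(p) = 0.529977
H = 0.527666 + 0.467915 + 0.529977 = 1.525558

H = 1.5256 bits/symbol


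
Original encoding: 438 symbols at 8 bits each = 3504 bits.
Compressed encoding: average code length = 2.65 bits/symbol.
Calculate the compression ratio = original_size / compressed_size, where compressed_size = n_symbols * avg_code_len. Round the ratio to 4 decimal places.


original_size = n_symbols * orig_bits = 438 * 8 = 3504 bits
compressed_size = n_symbols * avg_code_len = 438 * 2.65 = 1160.7 bits
ratio = original_size / compressed_size = 3504 / 1160.7 = 3.0189

Compression ratio = 3.0189


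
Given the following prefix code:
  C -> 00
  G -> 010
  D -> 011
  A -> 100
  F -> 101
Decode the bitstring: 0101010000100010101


Decoding step by step:
Bits 010 -> G
Bits 101 -> F
Bits 00 -> C
Bits 00 -> C
Bits 100 -> A
Bits 010 -> G
Bits 101 -> F


Decoded message: GFCCAGF


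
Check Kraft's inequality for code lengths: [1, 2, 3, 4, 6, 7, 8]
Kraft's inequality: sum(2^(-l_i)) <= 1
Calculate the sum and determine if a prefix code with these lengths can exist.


Sum = 2^(-1) + 2^(-2) + 2^(-3) + 2^(-4) + 2^(-6) + 2^(-7) + 2^(-8)
    = 0.5 + 0.25 + 0.125 + 0.0625 + 0.015625 + 0.0078125 + 0.00390625
    = 247/256 = 0.96484375
Since 0.96484375 <= 1, Kraft's inequality IS satisfied.
A prefix code with these lengths CAN exist.

Kraft sum = 0.96484375. Satisfied.


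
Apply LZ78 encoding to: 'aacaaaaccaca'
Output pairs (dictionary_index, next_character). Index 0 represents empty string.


LZ78 encoding steps:
Dictionary: {0: ''}
Step 1: w='' (idx 0), next='a' -> output (0, 'a'), add 'a' as idx 1
Step 2: w='a' (idx 1), next='c' -> output (1, 'c'), add 'ac' as idx 2
Step 3: w='a' (idx 1), next='a' -> output (1, 'a'), add 'aa' as idx 3
Step 4: w='aa' (idx 3), next='c' -> output (3, 'c'), add 'aac' as idx 4
Step 5: w='' (idx 0), next='c' -> output (0, 'c'), add 'c' as idx 5
Step 6: w='ac' (idx 2), next='a' -> output (2, 'a'), add 'aca' as idx 6


Encoded: [(0, 'a'), (1, 'c'), (1, 'a'), (3, 'c'), (0, 'c'), (2, 'a')]


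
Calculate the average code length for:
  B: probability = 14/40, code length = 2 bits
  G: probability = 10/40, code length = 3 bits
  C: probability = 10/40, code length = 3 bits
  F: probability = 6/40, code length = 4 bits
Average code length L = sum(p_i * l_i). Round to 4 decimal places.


Weighted contributions p_i * l_i:
  B: (14/40) * 2 = 28/40
  G: (10/40) * 3 = 30/40
  C: (10/40) * 3 = 30/40
  F: (6/40) * 4 = 24/40
Sum = (28 + 30 + 30 + 24)/40 = 112/40

L = 112/40 = 2.8000 bits/symbol


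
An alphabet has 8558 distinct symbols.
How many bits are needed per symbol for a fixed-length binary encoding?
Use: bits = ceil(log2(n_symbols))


log2(8558) = 13.0631
Bracket: 2^13 = 8192 < 8558 <= 2^14 = 16384
So ceil(log2(8558)) = 14

bits = ceil(log2(8558)) = ceil(13.0631) = 14 bits


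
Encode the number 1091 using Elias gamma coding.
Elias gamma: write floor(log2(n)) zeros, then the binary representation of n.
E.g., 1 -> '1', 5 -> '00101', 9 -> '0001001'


num_bits = floor(log2(1091)) + 1 = 11
leading_zeros = num_bits - 1 = 10
binary(1091) = 10001000011

Elias gamma(1091) = '0000000000' + '10001000011' = 000000000010001000011 (21 bits)


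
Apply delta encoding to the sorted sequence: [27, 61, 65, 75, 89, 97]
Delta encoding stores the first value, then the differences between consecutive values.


First value: 27
Deltas:
  61 - 27 = 34
  65 - 61 = 4
  75 - 65 = 10
  89 - 75 = 14
  97 - 89 = 8


Delta encoded: [27, 34, 4, 10, 14, 8]


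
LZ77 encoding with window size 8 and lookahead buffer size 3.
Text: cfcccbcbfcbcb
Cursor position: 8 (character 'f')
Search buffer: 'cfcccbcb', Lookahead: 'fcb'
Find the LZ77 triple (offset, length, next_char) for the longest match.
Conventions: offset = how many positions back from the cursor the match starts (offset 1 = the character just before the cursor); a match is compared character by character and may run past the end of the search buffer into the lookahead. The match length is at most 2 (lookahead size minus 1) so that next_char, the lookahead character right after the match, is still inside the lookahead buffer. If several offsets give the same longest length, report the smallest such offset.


Try each offset into the search buffer:
  offset=1 (pos 7, char 'b'): match length 0
  offset=2 (pos 6, char 'c'): match length 0
  offset=3 (pos 5, char 'b'): match length 0
  offset=4 (pos 4, char 'c'): match length 0
  offset=5 (pos 3, char 'c'): match length 0
  offset=6 (pos 2, char 'c'): match length 0
  offset=7 (pos 1, char 'f'): match length 2
  offset=8 (pos 0, char 'c'): match length 0
Longest match has length 2 at offset 7.
next_char = character at position 8 + 2 = 10 -> 'b'

Best match: offset=7, length=2 (matching 'fc' starting at position 1)
LZ77 triple: (7, 2, 'b')


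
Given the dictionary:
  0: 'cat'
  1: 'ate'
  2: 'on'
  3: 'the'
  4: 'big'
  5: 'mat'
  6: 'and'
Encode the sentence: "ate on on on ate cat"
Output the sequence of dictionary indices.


Look up each word in the dictionary:
  'ate' -> 1
  'on' -> 2
  'on' -> 2
  'on' -> 2
  'ate' -> 1
  'cat' -> 0

Encoded: [1, 2, 2, 2, 1, 0]


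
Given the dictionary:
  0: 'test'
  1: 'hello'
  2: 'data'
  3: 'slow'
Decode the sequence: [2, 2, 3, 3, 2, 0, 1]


Look up each index in the dictionary:
  2 -> 'data'
  2 -> 'data'
  3 -> 'slow'
  3 -> 'slow'
  2 -> 'data'
  0 -> 'test'
  1 -> 'hello'

Decoded: "data data slow slow data test hello"


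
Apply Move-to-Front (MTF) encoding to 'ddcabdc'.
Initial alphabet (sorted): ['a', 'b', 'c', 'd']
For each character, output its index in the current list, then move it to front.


MTF encoding:
'd': index 3 in ['a', 'b', 'c', 'd'] -> ['d', 'a', 'b', 'c']
'd': index 0 in ['d', 'a', 'b', 'c'] -> ['d', 'a', 'b', 'c']
'c': index 3 in ['d', 'a', 'b', 'c'] -> ['c', 'd', 'a', 'b']
'a': index 2 in ['c', 'd', 'a', 'b'] -> ['a', 'c', 'd', 'b']
'b': index 3 in ['a', 'c', 'd', 'b'] -> ['b', 'a', 'c', 'd']
'd': index 3 in ['b', 'a', 'c', 'd'] -> ['d', 'b', 'a', 'c']
'c': index 3 in ['d', 'b', 'a', 'c'] -> ['c', 'd', 'b', 'a']


Output: [3, 0, 3, 2, 3, 3, 3]


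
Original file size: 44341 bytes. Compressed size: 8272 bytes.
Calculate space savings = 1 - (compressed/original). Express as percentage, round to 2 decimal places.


ratio = compressed/original = 8272/44341 = 0.186554
savings = 1 - ratio = 1 - 0.186554 = 0.813446
as a percentage: 0.813446 * 100 = 81.34%

Space savings = 1 - 8272/44341 = 81.34%


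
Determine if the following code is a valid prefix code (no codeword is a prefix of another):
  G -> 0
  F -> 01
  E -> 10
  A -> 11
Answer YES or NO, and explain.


Checking each pair (does one codeword prefix another?):
  G='0' vs F='01': prefix -- VIOLATION

NO -- this is NOT a valid prefix code. G (0) is a prefix of F (01).


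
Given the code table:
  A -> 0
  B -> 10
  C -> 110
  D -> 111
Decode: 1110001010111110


Decoding:
111 -> D
0 -> A
0 -> A
0 -> A
10 -> B
10 -> B
111 -> D
110 -> C


Result: DAAABBDC


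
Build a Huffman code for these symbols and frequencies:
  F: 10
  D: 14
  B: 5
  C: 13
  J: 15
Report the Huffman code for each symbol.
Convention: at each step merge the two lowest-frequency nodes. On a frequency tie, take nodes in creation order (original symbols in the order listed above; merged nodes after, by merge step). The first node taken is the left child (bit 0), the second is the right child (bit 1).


Huffman tree construction:
Step 1: Merge B(5) + F(10) = 15
Step 2: Merge C(13) + D(14) = 27
Step 3: Merge J(15) + (B+F)(15) = 30
Step 4: Merge (C+D)(27) + (J+(B+F))(30) = 57
Read each symbol's code off the tree from the root (left child = 0, right child = 1).

Codes:
  F: 111 (length 3)
  D: 01 (length 2)
  B: 110 (length 3)
  C: 00 (length 2)
  J: 10 (length 2)
Average code length: 129/57 = 2.2632 bits/symbol


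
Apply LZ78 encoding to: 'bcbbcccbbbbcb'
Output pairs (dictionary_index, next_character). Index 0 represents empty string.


LZ78 encoding steps:
Dictionary: {0: ''}
Step 1: w='' (idx 0), next='b' -> output (0, 'b'), add 'b' as idx 1
Step 2: w='' (idx 0), next='c' -> output (0, 'c'), add 'c' as idx 2
Step 3: w='b' (idx 1), next='b' -> output (1, 'b'), add 'bb' as idx 3
Step 4: w='c' (idx 2), next='c' -> output (2, 'c'), add 'cc' as idx 4
Step 5: w='c' (idx 2), next='b' -> output (2, 'b'), add 'cb' as idx 5
Step 6: w='bb' (idx 3), next='b' -> output (3, 'b'), add 'bbb' as idx 6
Step 7: w='cb' (idx 5), end of input -> output (5, '')


Encoded: [(0, 'b'), (0, 'c'), (1, 'b'), (2, 'c'), (2, 'b'), (3, 'b'), (5, '')]


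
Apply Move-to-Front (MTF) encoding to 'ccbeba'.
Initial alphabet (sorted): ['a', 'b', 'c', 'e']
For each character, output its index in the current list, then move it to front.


MTF encoding:
'c': index 2 in ['a', 'b', 'c', 'e'] -> ['c', 'a', 'b', 'e']
'c': index 0 in ['c', 'a', 'b', 'e'] -> ['c', 'a', 'b', 'e']
'b': index 2 in ['c', 'a', 'b', 'e'] -> ['b', 'c', 'a', 'e']
'e': index 3 in ['b', 'c', 'a', 'e'] -> ['e', 'b', 'c', 'a']
'b': index 1 in ['e', 'b', 'c', 'a'] -> ['b', 'e', 'c', 'a']
'a': index 3 in ['b', 'e', 'c', 'a'] -> ['a', 'b', 'e', 'c']


Output: [2, 0, 2, 3, 1, 3]


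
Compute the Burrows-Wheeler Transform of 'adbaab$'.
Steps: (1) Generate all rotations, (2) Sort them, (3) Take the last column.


Rotations (sorted):
  0: $adbaab -> last char: b
  1: aab$adb -> last char: b
  2: ab$adba -> last char: a
  3: adbaab$ -> last char: $
  4: b$adbaa -> last char: a
  5: baab$ad -> last char: d
  6: dbaab$a -> last char: a


BWT = bba$ada


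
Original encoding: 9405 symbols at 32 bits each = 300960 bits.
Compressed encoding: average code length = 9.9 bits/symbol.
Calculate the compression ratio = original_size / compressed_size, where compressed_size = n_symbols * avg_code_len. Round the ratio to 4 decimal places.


original_size = n_symbols * orig_bits = 9405 * 32 = 300960 bits
compressed_size = n_symbols * avg_code_len = 9405 * 9.9 = 93109.5 bits
ratio = original_size / compressed_size = 300960 / 93109.5 = 3.2323

Compression ratio = 3.2323


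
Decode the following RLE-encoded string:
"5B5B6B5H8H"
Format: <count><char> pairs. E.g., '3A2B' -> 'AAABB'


Expanding each <count><char> pair:
  5B -> 'BBBBB'
  5B -> 'BBBBB'
  6B -> 'BBBBBB'
  5H -> 'HHHHH'
  8H -> 'HHHHHHHH'

Decoded = BBBBBBBBBBBBBBBBHHHHHHHHHHHHH


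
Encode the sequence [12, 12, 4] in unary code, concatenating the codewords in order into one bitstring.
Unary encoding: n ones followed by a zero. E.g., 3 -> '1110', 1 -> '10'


Encode each number as n ones followed by a terminating 0:
  12 -> 1111111111110 (13 bits)
  12 -> 1111111111110 (13 bits)
  4 -> 11110 (5 bits)
Total length = 13 + 13 + 5 = 31 bits.

Unary([12, 12, 4]) = 1111111111110111111111111011110 (31 bits)


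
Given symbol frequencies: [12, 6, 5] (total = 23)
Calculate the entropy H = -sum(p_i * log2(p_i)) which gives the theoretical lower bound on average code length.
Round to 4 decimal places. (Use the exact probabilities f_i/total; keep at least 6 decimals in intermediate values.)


Per-symbol terms -p_i * log2(p_i) with p_i = f_i/23:
  p = 12/23 = 0.521739: log2(p) = -0.938599, -p*log2(p) = 0.489704
  p = 6/23 = 0.260870: log2(p) = -1.938599, -p*log2(p) = 0.505722
  p = 5/23 = 0.217391: log2(p) = -2.201634, -p*log2(p) = 0.478616
H = 0.489704 + 0.505722 + 0.478616 = 1.474042

H = 1.474 bits/symbol


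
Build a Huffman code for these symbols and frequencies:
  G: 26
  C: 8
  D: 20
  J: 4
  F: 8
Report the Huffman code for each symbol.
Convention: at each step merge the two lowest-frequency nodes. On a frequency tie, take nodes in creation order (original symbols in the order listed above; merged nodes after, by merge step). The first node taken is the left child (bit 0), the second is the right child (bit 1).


Huffman tree construction:
Step 1: Merge J(4) + C(8) = 12
Step 2: Merge F(8) + (J+C)(12) = 20
Step 3: Merge D(20) + (F+(J+C))(20) = 40
Step 4: Merge G(26) + (D+(F+(J+C)))(40) = 66
Read each symbol's code off the tree from the root (left child = 0, right child = 1).

Codes:
  G: 0 (length 1)
  C: 1111 (length 4)
  D: 10 (length 2)
  J: 1110 (length 4)
  F: 110 (length 3)
Average code length: 138/66 = 2.0909 bits/symbol


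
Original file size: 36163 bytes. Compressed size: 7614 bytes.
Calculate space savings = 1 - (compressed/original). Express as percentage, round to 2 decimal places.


ratio = compressed/original = 7614/36163 = 0.210547
savings = 1 - ratio = 1 - 0.210547 = 0.789453
as a percentage: 0.789453 * 100 = 78.95%

Space savings = 1 - 7614/36163 = 78.95%


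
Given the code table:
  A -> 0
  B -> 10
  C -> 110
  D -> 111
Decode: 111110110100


Decoding:
111 -> D
110 -> C
110 -> C
10 -> B
0 -> A


Result: DCCBA


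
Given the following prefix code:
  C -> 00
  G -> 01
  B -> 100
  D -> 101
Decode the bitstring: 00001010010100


Decoding step by step:
Bits 00 -> C
Bits 00 -> C
Bits 101 -> D
Bits 00 -> C
Bits 101 -> D
Bits 00 -> C


Decoded message: CCDCDC


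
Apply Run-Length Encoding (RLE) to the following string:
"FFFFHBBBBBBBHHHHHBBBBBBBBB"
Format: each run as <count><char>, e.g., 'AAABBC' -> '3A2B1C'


Scanning runs left to right:
  i=0: run of 'F' x 4 -> '4F'
  i=4: run of 'H' x 1 -> '1H'
  i=5: run of 'B' x 7 -> '7B'
  i=12: run of 'H' x 5 -> '5H'
  i=17: run of 'B' x 9 -> '9B'

RLE = 4F1H7B5H9B


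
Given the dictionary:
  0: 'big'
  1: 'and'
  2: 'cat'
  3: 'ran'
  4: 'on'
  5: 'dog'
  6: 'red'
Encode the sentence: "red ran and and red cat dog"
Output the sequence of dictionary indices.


Look up each word in the dictionary:
  'red' -> 6
  'ran' -> 3
  'and' -> 1
  'and' -> 1
  'red' -> 6
  'cat' -> 2
  'dog' -> 5

Encoded: [6, 3, 1, 1, 6, 2, 5]


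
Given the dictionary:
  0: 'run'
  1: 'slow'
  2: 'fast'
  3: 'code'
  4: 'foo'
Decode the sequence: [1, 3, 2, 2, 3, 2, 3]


Look up each index in the dictionary:
  1 -> 'slow'
  3 -> 'code'
  2 -> 'fast'
  2 -> 'fast'
  3 -> 'code'
  2 -> 'fast'
  3 -> 'code'

Decoded: "slow code fast fast code fast code"


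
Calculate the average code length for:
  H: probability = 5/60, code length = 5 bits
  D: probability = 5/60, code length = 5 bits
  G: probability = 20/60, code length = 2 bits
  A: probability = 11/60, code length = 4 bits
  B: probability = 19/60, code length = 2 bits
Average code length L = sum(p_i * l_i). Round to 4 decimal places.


Weighted contributions p_i * l_i:
  H: (5/60) * 5 = 25/60
  D: (5/60) * 5 = 25/60
  G: (20/60) * 2 = 40/60
  A: (11/60) * 4 = 44/60
  B: (19/60) * 2 = 38/60
Sum = (25 + 25 + 40 + 44 + 38)/60 = 172/60

L = 172/60 = 2.8667 bits/symbol


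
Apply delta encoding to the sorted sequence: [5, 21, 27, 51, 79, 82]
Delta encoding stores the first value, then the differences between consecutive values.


First value: 5
Deltas:
  21 - 5 = 16
  27 - 21 = 6
  51 - 27 = 24
  79 - 51 = 28
  82 - 79 = 3


Delta encoded: [5, 16, 6, 24, 28, 3]


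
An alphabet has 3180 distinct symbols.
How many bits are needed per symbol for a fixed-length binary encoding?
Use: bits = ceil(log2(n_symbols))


log2(3180) = 11.6348
Bracket: 2^11 = 2048 < 3180 <= 2^12 = 4096
So ceil(log2(3180)) = 12

bits = ceil(log2(3180)) = ceil(11.6348) = 12 bits


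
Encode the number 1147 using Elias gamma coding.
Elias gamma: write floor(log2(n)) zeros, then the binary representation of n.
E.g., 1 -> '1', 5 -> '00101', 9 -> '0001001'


num_bits = floor(log2(1147)) + 1 = 11
leading_zeros = num_bits - 1 = 10
binary(1147) = 10001111011

Elias gamma(1147) = '0000000000' + '10001111011' = 000000000010001111011 (21 bits)


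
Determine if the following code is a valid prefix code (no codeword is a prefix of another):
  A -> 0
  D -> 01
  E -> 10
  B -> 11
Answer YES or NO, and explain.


Checking each pair (does one codeword prefix another?):
  A='0' vs D='01': prefix -- VIOLATION

NO -- this is NOT a valid prefix code. A (0) is a prefix of D (01).


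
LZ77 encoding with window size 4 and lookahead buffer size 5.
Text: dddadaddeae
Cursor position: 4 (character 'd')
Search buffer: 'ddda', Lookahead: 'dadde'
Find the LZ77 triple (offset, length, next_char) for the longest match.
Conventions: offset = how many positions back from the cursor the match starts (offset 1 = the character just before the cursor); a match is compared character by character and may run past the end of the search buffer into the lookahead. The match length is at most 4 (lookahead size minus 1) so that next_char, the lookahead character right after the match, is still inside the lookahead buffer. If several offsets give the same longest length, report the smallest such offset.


Try each offset into the search buffer:
  offset=1 (pos 3, char 'a'): match length 0
  offset=2 (pos 2, char 'd'): match length 3
  offset=3 (pos 1, char 'd'): match length 1
  offset=4 (pos 0, char 'd'): match length 1
Longest match has length 3 at offset 2.
next_char = character at position 4 + 3 = 7 -> 'd'

Best match: offset=2, length=3 (matching 'dad' starting at position 2)
LZ77 triple: (2, 3, 'd')


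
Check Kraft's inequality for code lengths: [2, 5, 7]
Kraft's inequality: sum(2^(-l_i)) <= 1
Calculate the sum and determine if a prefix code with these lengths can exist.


Sum = 2^(-2) + 2^(-5) + 2^(-7)
    = 0.25 + 0.03125 + 0.0078125
    = 37/128 = 0.2890625
Since 0.2890625 <= 1, Kraft's inequality IS satisfied.
A prefix code with these lengths CAN exist.

Kraft sum = 0.2890625. Satisfied.


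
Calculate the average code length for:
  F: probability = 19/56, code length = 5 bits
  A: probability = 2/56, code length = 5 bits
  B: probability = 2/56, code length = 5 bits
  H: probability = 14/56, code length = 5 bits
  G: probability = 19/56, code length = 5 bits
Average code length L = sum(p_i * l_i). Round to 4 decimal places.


Weighted contributions p_i * l_i:
  F: (19/56) * 5 = 95/56
  A: (2/56) * 5 = 10/56
  B: (2/56) * 5 = 10/56
  H: (14/56) * 5 = 70/56
  G: (19/56) * 5 = 95/56
Sum = (95 + 10 + 10 + 70 + 95)/56 = 280/56

L = 280/56 = 5.0000 bits/symbol


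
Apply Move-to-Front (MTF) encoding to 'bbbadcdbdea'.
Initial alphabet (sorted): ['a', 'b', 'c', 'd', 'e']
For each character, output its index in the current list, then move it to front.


MTF encoding:
'b': index 1 in ['a', 'b', 'c', 'd', 'e'] -> ['b', 'a', 'c', 'd', 'e']
'b': index 0 in ['b', 'a', 'c', 'd', 'e'] -> ['b', 'a', 'c', 'd', 'e']
'b': index 0 in ['b', 'a', 'c', 'd', 'e'] -> ['b', 'a', 'c', 'd', 'e']
'a': index 1 in ['b', 'a', 'c', 'd', 'e'] -> ['a', 'b', 'c', 'd', 'e']
'd': index 3 in ['a', 'b', 'c', 'd', 'e'] -> ['d', 'a', 'b', 'c', 'e']
'c': index 3 in ['d', 'a', 'b', 'c', 'e'] -> ['c', 'd', 'a', 'b', 'e']
'd': index 1 in ['c', 'd', 'a', 'b', 'e'] -> ['d', 'c', 'a', 'b', 'e']
'b': index 3 in ['d', 'c', 'a', 'b', 'e'] -> ['b', 'd', 'c', 'a', 'e']
'd': index 1 in ['b', 'd', 'c', 'a', 'e'] -> ['d', 'b', 'c', 'a', 'e']
'e': index 4 in ['d', 'b', 'c', 'a', 'e'] -> ['e', 'd', 'b', 'c', 'a']
'a': index 4 in ['e', 'd', 'b', 'c', 'a'] -> ['a', 'e', 'd', 'b', 'c']


Output: [1, 0, 0, 1, 3, 3, 1, 3, 1, 4, 4]


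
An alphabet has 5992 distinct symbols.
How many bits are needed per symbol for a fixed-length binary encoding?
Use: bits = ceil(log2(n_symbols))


log2(5992) = 12.5488
Bracket: 2^12 = 4096 < 5992 <= 2^13 = 8192
So ceil(log2(5992)) = 13

bits = ceil(log2(5992)) = ceil(12.5488) = 13 bits


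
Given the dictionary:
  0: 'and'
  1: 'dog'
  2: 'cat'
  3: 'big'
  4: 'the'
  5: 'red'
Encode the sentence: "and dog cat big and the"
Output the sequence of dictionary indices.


Look up each word in the dictionary:
  'and' -> 0
  'dog' -> 1
  'cat' -> 2
  'big' -> 3
  'and' -> 0
  'the' -> 4

Encoded: [0, 1, 2, 3, 0, 4]


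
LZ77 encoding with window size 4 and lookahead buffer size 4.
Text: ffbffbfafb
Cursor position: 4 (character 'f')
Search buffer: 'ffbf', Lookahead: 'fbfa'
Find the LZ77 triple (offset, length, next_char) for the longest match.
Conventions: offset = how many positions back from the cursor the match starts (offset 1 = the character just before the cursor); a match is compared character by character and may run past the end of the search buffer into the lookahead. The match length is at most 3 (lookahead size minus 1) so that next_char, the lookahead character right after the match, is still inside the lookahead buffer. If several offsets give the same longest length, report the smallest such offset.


Try each offset into the search buffer:
  offset=1 (pos 3, char 'f'): match length 1
  offset=2 (pos 2, char 'b'): match length 0
  offset=3 (pos 1, char 'f'): match length 3
  offset=4 (pos 0, char 'f'): match length 1
Longest match has length 3 at offset 3.
next_char = character at position 4 + 3 = 7 -> 'a'

Best match: offset=3, length=3 (matching 'fbf' starting at position 1)
LZ77 triple: (3, 3, 'a')


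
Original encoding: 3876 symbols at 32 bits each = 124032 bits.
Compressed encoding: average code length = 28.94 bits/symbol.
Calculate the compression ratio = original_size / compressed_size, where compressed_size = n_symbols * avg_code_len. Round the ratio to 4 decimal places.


original_size = n_symbols * orig_bits = 3876 * 32 = 124032 bits
compressed_size = n_symbols * avg_code_len = 3876 * 28.94 = 112171.44 bits
ratio = original_size / compressed_size = 124032 / 112171.44 = 1.1057

Compression ratio = 1.1057


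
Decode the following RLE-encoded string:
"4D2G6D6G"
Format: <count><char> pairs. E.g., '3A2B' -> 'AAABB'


Expanding each <count><char> pair:
  4D -> 'DDDD'
  2G -> 'GG'
  6D -> 'DDDDDD'
  6G -> 'GGGGGG'

Decoded = DDDDGGDDDDDDGGGGGG


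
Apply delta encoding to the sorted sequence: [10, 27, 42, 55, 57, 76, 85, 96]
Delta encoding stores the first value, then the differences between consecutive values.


First value: 10
Deltas:
  27 - 10 = 17
  42 - 27 = 15
  55 - 42 = 13
  57 - 55 = 2
  76 - 57 = 19
  85 - 76 = 9
  96 - 85 = 11


Delta encoded: [10, 17, 15, 13, 2, 19, 9, 11]


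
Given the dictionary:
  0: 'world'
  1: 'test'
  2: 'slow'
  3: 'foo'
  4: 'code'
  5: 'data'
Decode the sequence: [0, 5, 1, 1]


Look up each index in the dictionary:
  0 -> 'world'
  5 -> 'data'
  1 -> 'test'
  1 -> 'test'

Decoded: "world data test test"


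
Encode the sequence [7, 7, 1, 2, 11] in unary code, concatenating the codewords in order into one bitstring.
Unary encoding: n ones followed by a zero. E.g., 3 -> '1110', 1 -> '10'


Encode each number as n ones followed by a terminating 0:
  7 -> 11111110 (8 bits)
  7 -> 11111110 (8 bits)
  1 -> 10 (2 bits)
  2 -> 110 (3 bits)
  11 -> 111111111110 (12 bits)
Total length = 8 + 8 + 2 + 3 + 12 = 33 bits.

Unary([7, 7, 1, 2, 11]) = 111111101111111010110111111111110 (33 bits)


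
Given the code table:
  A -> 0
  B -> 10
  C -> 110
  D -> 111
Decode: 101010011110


Decoding:
10 -> B
10 -> B
10 -> B
0 -> A
111 -> D
10 -> B


Result: BBBADB


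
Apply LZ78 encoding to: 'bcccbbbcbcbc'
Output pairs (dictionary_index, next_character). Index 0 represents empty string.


LZ78 encoding steps:
Dictionary: {0: ''}
Step 1: w='' (idx 0), next='b' -> output (0, 'b'), add 'b' as idx 1
Step 2: w='' (idx 0), next='c' -> output (0, 'c'), add 'c' as idx 2
Step 3: w='c' (idx 2), next='c' -> output (2, 'c'), add 'cc' as idx 3
Step 4: w='b' (idx 1), next='b' -> output (1, 'b'), add 'bb' as idx 4
Step 5: w='b' (idx 1), next='c' -> output (1, 'c'), add 'bc' as idx 5
Step 6: w='bc' (idx 5), next='b' -> output (5, 'b'), add 'bcb' as idx 6
Step 7: w='c' (idx 2), end of input -> output (2, '')


Encoded: [(0, 'b'), (0, 'c'), (2, 'c'), (1, 'b'), (1, 'c'), (5, 'b'), (2, '')]


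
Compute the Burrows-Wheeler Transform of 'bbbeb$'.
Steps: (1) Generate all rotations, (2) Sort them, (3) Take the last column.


Rotations (sorted):
  0: $bbbeb -> last char: b
  1: b$bbbe -> last char: e
  2: bbbeb$ -> last char: $
  3: bbeb$b -> last char: b
  4: beb$bb -> last char: b
  5: eb$bbb -> last char: b


BWT = be$bbb


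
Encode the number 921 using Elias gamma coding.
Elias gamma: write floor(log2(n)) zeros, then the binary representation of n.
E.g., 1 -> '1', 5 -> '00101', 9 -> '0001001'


num_bits = floor(log2(921)) + 1 = 10
leading_zeros = num_bits - 1 = 9
binary(921) = 1110011001

Elias gamma(921) = '000000000' + '1110011001' = 0000000001110011001 (19 bits)


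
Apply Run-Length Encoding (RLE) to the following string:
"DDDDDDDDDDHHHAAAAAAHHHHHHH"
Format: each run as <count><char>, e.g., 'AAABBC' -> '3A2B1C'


Scanning runs left to right:
  i=0: run of 'D' x 10 -> '10D'
  i=10: run of 'H' x 3 -> '3H'
  i=13: run of 'A' x 6 -> '6A'
  i=19: run of 'H' x 7 -> '7H'

RLE = 10D3H6A7H


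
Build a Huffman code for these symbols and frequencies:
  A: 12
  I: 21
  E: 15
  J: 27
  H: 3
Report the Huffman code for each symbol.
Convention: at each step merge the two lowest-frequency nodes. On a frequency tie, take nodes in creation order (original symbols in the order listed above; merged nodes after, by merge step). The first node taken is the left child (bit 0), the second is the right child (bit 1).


Huffman tree construction:
Step 1: Merge H(3) + A(12) = 15
Step 2: Merge E(15) + (H+A)(15) = 30
Step 3: Merge I(21) + J(27) = 48
Step 4: Merge (E+(H+A))(30) + (I+J)(48) = 78
Read each symbol's code off the tree from the root (left child = 0, right child = 1).

Codes:
  A: 011 (length 3)
  I: 10 (length 2)
  E: 00 (length 2)
  J: 11 (length 2)
  H: 010 (length 3)
Average code length: 171/78 = 2.1923 bits/symbol


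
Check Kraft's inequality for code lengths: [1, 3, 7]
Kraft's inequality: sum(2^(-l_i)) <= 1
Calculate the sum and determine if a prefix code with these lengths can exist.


Sum = 2^(-1) + 2^(-3) + 2^(-7)
    = 0.5 + 0.125 + 0.0078125
    = 81/128 = 0.6328125
Since 0.6328125 <= 1, Kraft's inequality IS satisfied.
A prefix code with these lengths CAN exist.

Kraft sum = 0.6328125. Satisfied.


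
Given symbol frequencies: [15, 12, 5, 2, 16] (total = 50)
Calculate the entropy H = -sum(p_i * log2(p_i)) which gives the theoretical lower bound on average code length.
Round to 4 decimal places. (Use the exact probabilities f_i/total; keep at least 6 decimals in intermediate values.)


Per-symbol terms -p_i * log2(p_i) with p_i = f_i/50:
  p = 15/50 = 0.300000: log2(p) = -1.736966, -p*log2(p) = 0.521090
  p = 12/50 = 0.240000: log2(p) = -2.058894, -p*log2(p) = 0.494134
  p = 5/50 = 0.100000: log2(p) = -3.321928, -p*log2(p) = 0.332193
  p = 2/50 = 0.040000: log2(p) = -4.643856, -p*log2(p) = 0.185754
  p = 16/50 = 0.320000: log2(p) = -1.643856, -p*log2(p) = 0.526034
H = 0.521090 + 0.494134 + 0.332193 + 0.185754 + 0.526034 = 2.059205

H = 2.0592 bits/symbol


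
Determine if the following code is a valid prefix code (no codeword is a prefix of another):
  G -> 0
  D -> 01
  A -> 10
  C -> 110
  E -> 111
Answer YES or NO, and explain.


Checking each pair (does one codeword prefix another?):
  G='0' vs D='01': prefix -- VIOLATION

NO -- this is NOT a valid prefix code. G (0) is a prefix of D (01).


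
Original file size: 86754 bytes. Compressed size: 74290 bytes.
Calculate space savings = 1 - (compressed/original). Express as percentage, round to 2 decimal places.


ratio = compressed/original = 74290/86754 = 0.856329
savings = 1 - ratio = 1 - 0.856329 = 0.143671
as a percentage: 0.143671 * 100 = 14.37%

Space savings = 1 - 74290/86754 = 14.37%


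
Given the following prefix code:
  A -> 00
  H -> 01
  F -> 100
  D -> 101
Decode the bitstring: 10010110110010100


Decoding step by step:
Bits 100 -> F
Bits 101 -> D
Bits 101 -> D
Bits 100 -> F
Bits 101 -> D
Bits 00 -> A


Decoded message: FDDFDA


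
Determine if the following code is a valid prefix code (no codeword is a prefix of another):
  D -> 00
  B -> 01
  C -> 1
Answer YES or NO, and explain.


Checking each pair (does one codeword prefix another?):
  D='00' vs B='01': no prefix
  D='00' vs C='1': no prefix
  B='01' vs D='00': no prefix
  B='01' vs C='1': no prefix
  C='1' vs D='00': no prefix
  C='1' vs B='01': no prefix
No violation found over all pairs.

YES -- this is a valid prefix code. No codeword is a prefix of any other codeword.
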